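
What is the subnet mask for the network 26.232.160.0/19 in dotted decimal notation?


/19 means 19 network bits, 13 host bits
Binary: 11111111111111111110000000000000
Mask: 255.255.224.0


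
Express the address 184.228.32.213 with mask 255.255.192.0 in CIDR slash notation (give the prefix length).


Binary: 11111111.11111111.11000000.00000000
Count leading 1s
Prefix: /18


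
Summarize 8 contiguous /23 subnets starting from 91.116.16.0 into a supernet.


Original prefix: /23
Number of subnets: 8 = 2^3
New prefix = 23 - 3 = 20
Supernet: 91.116.16.0/20


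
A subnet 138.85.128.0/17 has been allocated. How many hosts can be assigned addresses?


Host bits = 32 - 17 = 15
Total addresses = 2^15 = 32768
Usable = total - 2 (network and broadcast)
Usable hosts: 32766


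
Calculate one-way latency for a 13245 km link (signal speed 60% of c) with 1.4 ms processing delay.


Speed = 0.6 * 3e5 km/s = 180000 km/s
Propagation delay = 13245 / 180000 = 0.0736 s = 73.5833 ms
Processing delay = 1.4 ms
Total one-way latency = 74.9833 ms


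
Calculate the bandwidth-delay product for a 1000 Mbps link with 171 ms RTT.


BDP = bandwidth * RTT
= 1000 Mbps * 171 ms
= 1000 * 1e6 * 171 / 1000 bits
= 171000000 bits
= 21375000 bytes
= 20874.0234 KB
BDP = 171000000 bits (21375000 bytes)


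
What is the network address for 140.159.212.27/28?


IP:   10001100.10011111.11010100.00011011
Mask: 11111111.11111111.11111111.11110000
AND operation:
Net:  10001100.10011111.11010100.00010000
Network: 140.159.212.16/28


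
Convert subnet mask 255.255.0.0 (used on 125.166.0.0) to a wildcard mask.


Subnet mask: 255.255.0.0
Wildcard = 255.255.255.255 - subnet mask
255 - 255 = 0
255 - 255 = 0
255 - 0 = 255
255 - 0 = 255
Wildcard: 0.0.255.255


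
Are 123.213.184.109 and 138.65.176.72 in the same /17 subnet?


Mask: 255.255.128.0
123.213.184.109 AND mask = 123.213.128.0
138.65.176.72 AND mask = 138.65.128.0
No, different subnets (123.213.128.0 vs 138.65.128.0)


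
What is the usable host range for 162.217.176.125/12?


Network: 162.208.0.0
Broadcast: 162.223.255.255
First usable = network + 1
Last usable = broadcast - 1
Range: 162.208.0.1 to 162.223.255.254


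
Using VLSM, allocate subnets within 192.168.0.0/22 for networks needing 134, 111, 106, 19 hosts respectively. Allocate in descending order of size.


134 hosts -> /24 (254 usable): 192.168.0.0/24
111 hosts -> /25 (126 usable): 192.168.1.0/25
106 hosts -> /25 (126 usable): 192.168.1.128/25
19 hosts -> /27 (30 usable): 192.168.2.0/27
Allocation: 192.168.0.0/24 (134 hosts, 254 usable); 192.168.1.0/25 (111 hosts, 126 usable); 192.168.1.128/25 (106 hosts, 126 usable); 192.168.2.0/27 (19 hosts, 30 usable)


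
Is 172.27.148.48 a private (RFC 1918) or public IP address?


RFC 1918 private ranges:
  10.0.0.0/8 (10.0.0.0 - 10.255.255.255)
  172.16.0.0/12 (172.16.0.0 - 172.31.255.255)
  192.168.0.0/16 (192.168.0.0 - 192.168.255.255)
Private (in 172.16.0.0/12)


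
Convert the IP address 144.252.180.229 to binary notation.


144 = 10010000
252 = 11111100
180 = 10110100
229 = 11100101
Binary: 10010000.11111100.10110100.11100101


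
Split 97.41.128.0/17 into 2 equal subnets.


New prefix = 17 + 1 = 18
Each subnet has 16384 addresses
  97.41.128.0/18
  97.41.192.0/18
Subnets: 97.41.128.0/18, 97.41.192.0/18


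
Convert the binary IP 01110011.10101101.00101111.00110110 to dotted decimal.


01110011 = 115
10101101 = 173
00101111 = 47
00110110 = 54
IP: 115.173.47.54


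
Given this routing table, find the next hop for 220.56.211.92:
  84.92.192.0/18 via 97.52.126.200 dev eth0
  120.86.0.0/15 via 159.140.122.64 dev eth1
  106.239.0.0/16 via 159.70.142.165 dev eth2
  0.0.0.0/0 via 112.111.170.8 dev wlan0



Longest prefix match for 220.56.211.92:
  /18 84.92.192.0: no
  /15 120.86.0.0: no
  /16 106.239.0.0: no
  /0 0.0.0.0: MATCH
Selected: next-hop 112.111.170.8 via wlan0 (matched /0)


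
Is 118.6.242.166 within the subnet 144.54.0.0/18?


Subnet network: 144.54.0.0
Test IP AND mask: 118.6.192.0
No, 118.6.242.166 is not in 144.54.0.0/18


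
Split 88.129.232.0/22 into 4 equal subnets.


New prefix = 22 + 2 = 24
Each subnet has 256 addresses
  88.129.232.0/24
  88.129.233.0/24
  88.129.234.0/24
  88.129.235.0/24
Subnets: 88.129.232.0/24, 88.129.233.0/24, 88.129.234.0/24, 88.129.235.0/24


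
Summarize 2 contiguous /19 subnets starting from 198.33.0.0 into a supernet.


Original prefix: /19
Number of subnets: 2 = 2^1
New prefix = 19 - 1 = 18
Supernet: 198.33.0.0/18


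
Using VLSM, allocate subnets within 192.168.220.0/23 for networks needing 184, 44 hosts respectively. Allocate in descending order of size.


184 hosts -> /24 (254 usable): 192.168.220.0/24
44 hosts -> /26 (62 usable): 192.168.221.0/26
Allocation: 192.168.220.0/24 (184 hosts, 254 usable); 192.168.221.0/26 (44 hosts, 62 usable)


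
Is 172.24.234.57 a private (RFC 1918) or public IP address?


RFC 1918 private ranges:
  10.0.0.0/8 (10.0.0.0 - 10.255.255.255)
  172.16.0.0/12 (172.16.0.0 - 172.31.255.255)
  192.168.0.0/16 (192.168.0.0 - 192.168.255.255)
Private (in 172.16.0.0/12)


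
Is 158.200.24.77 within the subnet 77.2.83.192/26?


Subnet network: 77.2.83.192
Test IP AND mask: 158.200.24.64
No, 158.200.24.77 is not in 77.2.83.192/26


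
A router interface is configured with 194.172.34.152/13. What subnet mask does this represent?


/13 means 13 network bits, 19 host bits
Binary: 11111111111110000000000000000000
Mask: 255.248.0.0


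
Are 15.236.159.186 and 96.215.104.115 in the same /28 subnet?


Mask: 255.255.255.240
15.236.159.186 AND mask = 15.236.159.176
96.215.104.115 AND mask = 96.215.104.112
No, different subnets (15.236.159.176 vs 96.215.104.112)


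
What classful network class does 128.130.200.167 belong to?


First octet: 128
Binary: 10000000
10xxxxxx -> Class B (128-191)
Class B, default mask 255.255.0.0 (/16)


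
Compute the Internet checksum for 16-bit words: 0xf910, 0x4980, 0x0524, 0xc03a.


Sum all words (with carry folding):
+ 0xf910 = 0xf910
+ 0x4980 = 0x4291
+ 0x0524 = 0x47b5
+ 0xc03a = 0x07f0
One's complement: ~0x07f0
Checksum = 0xf80f


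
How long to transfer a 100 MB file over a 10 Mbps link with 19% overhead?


Effective throughput = 10 * (1 - 19/100) = 8.1 Mbps
File size in Mb = 100 * 8 = 800 Mb
Time = 800 / 8.1
Time = 98.7654 seconds


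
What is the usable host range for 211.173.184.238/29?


Network: 211.173.184.232
Broadcast: 211.173.184.239
First usable = network + 1
Last usable = broadcast - 1
Range: 211.173.184.233 to 211.173.184.238


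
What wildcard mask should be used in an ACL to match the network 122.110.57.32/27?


Subnet mask: 255.255.255.224
Wildcard = 255.255.255.255 - subnet mask
255 - 255 = 0
255 - 255 = 0
255 - 255 = 0
255 - 224 = 31
Wildcard: 0.0.0.31


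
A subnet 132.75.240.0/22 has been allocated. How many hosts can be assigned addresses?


Host bits = 32 - 22 = 10
Total addresses = 2^10 = 1024
Usable = total - 2 (network and broadcast)
Usable hosts: 1022


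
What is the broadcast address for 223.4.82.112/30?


Network: 223.4.82.112/30
Host bits = 2
Set all host bits to 1:
Broadcast: 223.4.82.115


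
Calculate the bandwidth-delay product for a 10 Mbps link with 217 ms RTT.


BDP = bandwidth * RTT
= 10 Mbps * 217 ms
= 10 * 1e6 * 217 / 1000 bits
= 2170000 bits
= 271250 bytes
= 264.8926 KB
BDP = 2170000 bits (271250 bytes)


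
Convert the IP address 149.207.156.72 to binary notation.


149 = 10010101
207 = 11001111
156 = 10011100
72 = 01001000
Binary: 10010101.11001111.10011100.01001000


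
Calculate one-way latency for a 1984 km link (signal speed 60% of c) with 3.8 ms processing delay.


Speed = 0.6 * 3e5 km/s = 180000 km/s
Propagation delay = 1984 / 180000 = 0.011 s = 11.0222 ms
Processing delay = 3.8 ms
Total one-way latency = 14.8222 ms


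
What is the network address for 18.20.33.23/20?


IP:   00010010.00010100.00100001.00010111
Mask: 11111111.11111111.11110000.00000000
AND operation:
Net:  00010010.00010100.00100000.00000000
Network: 18.20.32.0/20


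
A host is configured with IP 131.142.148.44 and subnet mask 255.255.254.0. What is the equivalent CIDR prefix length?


Binary: 11111111.11111111.11111110.00000000
Count leading 1s
Prefix: /23


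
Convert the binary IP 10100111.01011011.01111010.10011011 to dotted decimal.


10100111 = 167
01011011 = 91
01111010 = 122
10011011 = 155
IP: 167.91.122.155


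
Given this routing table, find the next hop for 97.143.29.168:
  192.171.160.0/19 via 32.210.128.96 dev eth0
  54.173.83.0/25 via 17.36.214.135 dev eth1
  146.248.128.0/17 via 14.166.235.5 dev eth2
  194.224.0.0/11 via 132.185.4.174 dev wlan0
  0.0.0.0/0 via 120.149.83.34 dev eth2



Longest prefix match for 97.143.29.168:
  /19 192.171.160.0: no
  /25 54.173.83.0: no
  /17 146.248.128.0: no
  /11 194.224.0.0: no
  /0 0.0.0.0: MATCH
Selected: next-hop 120.149.83.34 via eth2 (matched /0)


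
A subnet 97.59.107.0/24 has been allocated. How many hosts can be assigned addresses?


Host bits = 32 - 24 = 8
Total addresses = 2^8 = 256
Usable = total - 2 (network and broadcast)
Usable hosts: 254


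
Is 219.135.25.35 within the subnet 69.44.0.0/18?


Subnet network: 69.44.0.0
Test IP AND mask: 219.135.0.0
No, 219.135.25.35 is not in 69.44.0.0/18


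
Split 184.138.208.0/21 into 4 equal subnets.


New prefix = 21 + 2 = 23
Each subnet has 512 addresses
  184.138.208.0/23
  184.138.210.0/23
  184.138.212.0/23
  184.138.214.0/23
Subnets: 184.138.208.0/23, 184.138.210.0/23, 184.138.212.0/23, 184.138.214.0/23


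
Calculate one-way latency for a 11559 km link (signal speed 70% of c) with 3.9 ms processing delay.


Speed = 0.7 * 3e5 km/s = 210000 km/s
Propagation delay = 11559 / 210000 = 0.055 s = 55.0429 ms
Processing delay = 3.9 ms
Total one-way latency = 58.9429 ms


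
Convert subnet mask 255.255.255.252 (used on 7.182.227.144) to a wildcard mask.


Subnet mask: 255.255.255.252
Wildcard = 255.255.255.255 - subnet mask
255 - 255 = 0
255 - 255 = 0
255 - 255 = 0
255 - 252 = 3
Wildcard: 0.0.0.3


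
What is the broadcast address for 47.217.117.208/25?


Network: 47.217.117.128/25
Host bits = 7
Set all host bits to 1:
Broadcast: 47.217.117.255


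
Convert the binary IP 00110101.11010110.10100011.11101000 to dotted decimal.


00110101 = 53
11010110 = 214
10100011 = 163
11101000 = 232
IP: 53.214.163.232


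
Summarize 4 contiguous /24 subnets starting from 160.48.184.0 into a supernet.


Original prefix: /24
Number of subnets: 4 = 2^2
New prefix = 24 - 2 = 22
Supernet: 160.48.184.0/22


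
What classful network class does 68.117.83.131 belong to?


First octet: 68
Binary: 01000100
0xxxxxxx -> Class A (1-126)
Class A, default mask 255.0.0.0 (/8)


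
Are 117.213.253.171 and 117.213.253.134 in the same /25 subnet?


Mask: 255.255.255.128
117.213.253.171 AND mask = 117.213.253.128
117.213.253.134 AND mask = 117.213.253.128
Yes, same subnet (117.213.253.128)


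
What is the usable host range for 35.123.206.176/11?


Network: 35.96.0.0
Broadcast: 35.127.255.255
First usable = network + 1
Last usable = broadcast - 1
Range: 35.96.0.1 to 35.127.255.254


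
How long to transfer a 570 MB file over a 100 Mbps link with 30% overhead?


Effective throughput = 100 * (1 - 30/100) = 70 Mbps
File size in Mb = 570 * 8 = 4560 Mb
Time = 4560 / 70
Time = 65.1429 seconds


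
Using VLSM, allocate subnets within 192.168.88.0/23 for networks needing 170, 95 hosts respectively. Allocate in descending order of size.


170 hosts -> /24 (254 usable): 192.168.88.0/24
95 hosts -> /25 (126 usable): 192.168.89.0/25
Allocation: 192.168.88.0/24 (170 hosts, 254 usable); 192.168.89.0/25 (95 hosts, 126 usable)


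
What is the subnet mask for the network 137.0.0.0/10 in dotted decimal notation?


/10 means 10 network bits, 22 host bits
Binary: 11111111110000000000000000000000
Mask: 255.192.0.0


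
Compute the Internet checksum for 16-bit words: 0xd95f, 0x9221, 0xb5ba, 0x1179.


Sum all words (with carry folding):
+ 0xd95f = 0xd95f
+ 0x9221 = 0x6b81
+ 0xb5ba = 0x213c
+ 0x1179 = 0x32b5
One's complement: ~0x32b5
Checksum = 0xcd4a


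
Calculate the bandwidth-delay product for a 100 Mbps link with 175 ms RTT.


BDP = bandwidth * RTT
= 100 Mbps * 175 ms
= 100 * 1e6 * 175 / 1000 bits
= 17500000 bits
= 2187500 bytes
= 2136.2305 KB
BDP = 17500000 bits (2187500 bytes)


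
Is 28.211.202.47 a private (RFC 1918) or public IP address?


RFC 1918 private ranges:
  10.0.0.0/8 (10.0.0.0 - 10.255.255.255)
  172.16.0.0/12 (172.16.0.0 - 172.31.255.255)
  192.168.0.0/16 (192.168.0.0 - 192.168.255.255)
Public (not in any RFC 1918 range)


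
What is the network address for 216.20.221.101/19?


IP:   11011000.00010100.11011101.01100101
Mask: 11111111.11111111.11100000.00000000
AND operation:
Net:  11011000.00010100.11000000.00000000
Network: 216.20.192.0/19


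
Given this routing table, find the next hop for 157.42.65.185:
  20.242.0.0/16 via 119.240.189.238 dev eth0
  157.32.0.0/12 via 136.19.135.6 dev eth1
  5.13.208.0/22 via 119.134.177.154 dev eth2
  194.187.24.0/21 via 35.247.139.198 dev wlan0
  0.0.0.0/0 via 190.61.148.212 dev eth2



Longest prefix match for 157.42.65.185:
  /16 20.242.0.0: no
  /12 157.32.0.0: MATCH
  /22 5.13.208.0: no
  /21 194.187.24.0: no
  /0 0.0.0.0: MATCH
Selected: next-hop 136.19.135.6 via eth1 (matched /12)


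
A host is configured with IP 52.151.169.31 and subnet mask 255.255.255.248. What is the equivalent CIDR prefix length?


Binary: 11111111.11111111.11111111.11111000
Count leading 1s
Prefix: /29


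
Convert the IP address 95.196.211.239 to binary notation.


95 = 01011111
196 = 11000100
211 = 11010011
239 = 11101111
Binary: 01011111.11000100.11010011.11101111


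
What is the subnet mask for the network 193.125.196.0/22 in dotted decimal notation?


/22 means 22 network bits, 10 host bits
Binary: 11111111111111111111110000000000
Mask: 255.255.252.0


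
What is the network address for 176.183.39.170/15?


IP:   10110000.10110111.00100111.10101010
Mask: 11111111.11111110.00000000.00000000
AND operation:
Net:  10110000.10110110.00000000.00000000
Network: 176.182.0.0/15


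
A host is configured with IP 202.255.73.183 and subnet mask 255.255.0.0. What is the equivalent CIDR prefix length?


Binary: 11111111.11111111.00000000.00000000
Count leading 1s
Prefix: /16


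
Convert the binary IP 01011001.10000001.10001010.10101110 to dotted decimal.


01011001 = 89
10000001 = 129
10001010 = 138
10101110 = 174
IP: 89.129.138.174


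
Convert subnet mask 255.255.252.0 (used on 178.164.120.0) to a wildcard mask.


Subnet mask: 255.255.252.0
Wildcard = 255.255.255.255 - subnet mask
255 - 255 = 0
255 - 255 = 0
255 - 252 = 3
255 - 0 = 255
Wildcard: 0.0.3.255


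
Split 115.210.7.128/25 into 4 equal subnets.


New prefix = 25 + 2 = 27
Each subnet has 32 addresses
  115.210.7.128/27
  115.210.7.160/27
  115.210.7.192/27
  115.210.7.224/27
Subnets: 115.210.7.128/27, 115.210.7.160/27, 115.210.7.192/27, 115.210.7.224/27


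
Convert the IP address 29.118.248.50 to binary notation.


29 = 00011101
118 = 01110110
248 = 11111000
50 = 00110010
Binary: 00011101.01110110.11111000.00110010


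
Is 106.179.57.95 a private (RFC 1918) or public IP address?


RFC 1918 private ranges:
  10.0.0.0/8 (10.0.0.0 - 10.255.255.255)
  172.16.0.0/12 (172.16.0.0 - 172.31.255.255)
  192.168.0.0/16 (192.168.0.0 - 192.168.255.255)
Public (not in any RFC 1918 range)


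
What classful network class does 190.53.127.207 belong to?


First octet: 190
Binary: 10111110
10xxxxxx -> Class B (128-191)
Class B, default mask 255.255.0.0 (/16)


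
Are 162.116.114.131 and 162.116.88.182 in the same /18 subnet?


Mask: 255.255.192.0
162.116.114.131 AND mask = 162.116.64.0
162.116.88.182 AND mask = 162.116.64.0
Yes, same subnet (162.116.64.0)


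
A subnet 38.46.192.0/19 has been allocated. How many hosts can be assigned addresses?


Host bits = 32 - 19 = 13
Total addresses = 2^13 = 8192
Usable = total - 2 (network and broadcast)
Usable hosts: 8190


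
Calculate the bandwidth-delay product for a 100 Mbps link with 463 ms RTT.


BDP = bandwidth * RTT
= 100 Mbps * 463 ms
= 100 * 1e6 * 463 / 1000 bits
= 46300000 bits
= 5787500 bytes
= 5651.8555 KB
BDP = 46300000 bits (5787500 bytes)


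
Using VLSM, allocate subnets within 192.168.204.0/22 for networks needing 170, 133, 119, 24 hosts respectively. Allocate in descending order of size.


170 hosts -> /24 (254 usable): 192.168.204.0/24
133 hosts -> /24 (254 usable): 192.168.205.0/24
119 hosts -> /25 (126 usable): 192.168.206.0/25
24 hosts -> /27 (30 usable): 192.168.206.128/27
Allocation: 192.168.204.0/24 (170 hosts, 254 usable); 192.168.205.0/24 (133 hosts, 254 usable); 192.168.206.0/25 (119 hosts, 126 usable); 192.168.206.128/27 (24 hosts, 30 usable)


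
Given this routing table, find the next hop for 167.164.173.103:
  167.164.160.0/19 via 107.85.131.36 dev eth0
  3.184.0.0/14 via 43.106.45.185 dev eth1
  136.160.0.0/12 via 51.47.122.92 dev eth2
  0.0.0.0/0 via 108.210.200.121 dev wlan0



Longest prefix match for 167.164.173.103:
  /19 167.164.160.0: MATCH
  /14 3.184.0.0: no
  /12 136.160.0.0: no
  /0 0.0.0.0: MATCH
Selected: next-hop 107.85.131.36 via eth0 (matched /19)


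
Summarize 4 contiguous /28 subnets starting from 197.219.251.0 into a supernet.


Original prefix: /28
Number of subnets: 4 = 2^2
New prefix = 28 - 2 = 26
Supernet: 197.219.251.0/26


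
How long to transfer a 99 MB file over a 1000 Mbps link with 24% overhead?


Effective throughput = 1000 * (1 - 24/100) = 760 Mbps
File size in Mb = 99 * 8 = 792 Mb
Time = 792 / 760
Time = 1.0421 seconds


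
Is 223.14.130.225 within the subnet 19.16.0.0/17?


Subnet network: 19.16.0.0
Test IP AND mask: 223.14.128.0
No, 223.14.130.225 is not in 19.16.0.0/17


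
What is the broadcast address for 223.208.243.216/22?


Network: 223.208.240.0/22
Host bits = 10
Set all host bits to 1:
Broadcast: 223.208.243.255


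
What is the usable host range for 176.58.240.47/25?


Network: 176.58.240.0
Broadcast: 176.58.240.127
First usable = network + 1
Last usable = broadcast - 1
Range: 176.58.240.1 to 176.58.240.126


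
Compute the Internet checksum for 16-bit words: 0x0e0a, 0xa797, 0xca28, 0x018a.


Sum all words (with carry folding):
+ 0x0e0a = 0x0e0a
+ 0xa797 = 0xb5a1
+ 0xca28 = 0x7fca
+ 0x018a = 0x8154
One's complement: ~0x8154
Checksum = 0x7eab


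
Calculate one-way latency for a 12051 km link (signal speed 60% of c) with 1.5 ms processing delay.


Speed = 0.6 * 3e5 km/s = 180000 km/s
Propagation delay = 12051 / 180000 = 0.0669 s = 66.95 ms
Processing delay = 1.5 ms
Total one-way latency = 68.45 ms


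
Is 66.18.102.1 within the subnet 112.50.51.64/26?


Subnet network: 112.50.51.64
Test IP AND mask: 66.18.102.0
No, 66.18.102.1 is not in 112.50.51.64/26


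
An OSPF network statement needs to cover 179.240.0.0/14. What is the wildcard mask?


Subnet mask: 255.252.0.0
Wildcard = 255.255.255.255 - subnet mask
255 - 255 = 0
255 - 252 = 3
255 - 0 = 255
255 - 0 = 255
Wildcard: 0.3.255.255


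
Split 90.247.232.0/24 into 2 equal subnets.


New prefix = 24 + 1 = 25
Each subnet has 128 addresses
  90.247.232.0/25
  90.247.232.128/25
Subnets: 90.247.232.0/25, 90.247.232.128/25


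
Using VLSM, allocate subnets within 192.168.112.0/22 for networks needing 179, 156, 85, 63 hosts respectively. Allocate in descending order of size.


179 hosts -> /24 (254 usable): 192.168.112.0/24
156 hosts -> /24 (254 usable): 192.168.113.0/24
85 hosts -> /25 (126 usable): 192.168.114.0/25
63 hosts -> /25 (126 usable): 192.168.114.128/25
Allocation: 192.168.112.0/24 (179 hosts, 254 usable); 192.168.113.0/24 (156 hosts, 254 usable); 192.168.114.0/25 (85 hosts, 126 usable); 192.168.114.128/25 (63 hosts, 126 usable)


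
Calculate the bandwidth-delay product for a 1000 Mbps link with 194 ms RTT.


BDP = bandwidth * RTT
= 1000 Mbps * 194 ms
= 1000 * 1e6 * 194 / 1000 bits
= 194000000 bits
= 24250000 bytes
= 23681.6406 KB
BDP = 194000000 bits (24250000 bytes)


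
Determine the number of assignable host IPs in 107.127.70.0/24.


Host bits = 32 - 24 = 8
Total addresses = 2^8 = 256
Usable = total - 2 (network and broadcast)
Usable hosts: 254


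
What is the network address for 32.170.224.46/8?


IP:   00100000.10101010.11100000.00101110
Mask: 11111111.00000000.00000000.00000000
AND operation:
Net:  00100000.00000000.00000000.00000000
Network: 32.0.0.0/8


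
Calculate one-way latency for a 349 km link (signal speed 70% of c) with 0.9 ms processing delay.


Speed = 0.7 * 3e5 km/s = 210000 km/s
Propagation delay = 349 / 210000 = 0.0017 s = 1.6619 ms
Processing delay = 0.9 ms
Total one-way latency = 2.5619 ms


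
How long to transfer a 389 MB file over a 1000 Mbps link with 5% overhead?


Effective throughput = 1000 * (1 - 5/100) = 950 Mbps
File size in Mb = 389 * 8 = 3112 Mb
Time = 3112 / 950
Time = 3.2758 seconds


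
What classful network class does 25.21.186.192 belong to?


First octet: 25
Binary: 00011001
0xxxxxxx -> Class A (1-126)
Class A, default mask 255.0.0.0 (/8)


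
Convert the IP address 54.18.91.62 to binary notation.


54 = 00110110
18 = 00010010
91 = 01011011
62 = 00111110
Binary: 00110110.00010010.01011011.00111110


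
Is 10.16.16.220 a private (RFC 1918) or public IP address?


RFC 1918 private ranges:
  10.0.0.0/8 (10.0.0.0 - 10.255.255.255)
  172.16.0.0/12 (172.16.0.0 - 172.31.255.255)
  192.168.0.0/16 (192.168.0.0 - 192.168.255.255)
Private (in 10.0.0.0/8)


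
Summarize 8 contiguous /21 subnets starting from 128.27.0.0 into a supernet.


Original prefix: /21
Number of subnets: 8 = 2^3
New prefix = 21 - 3 = 18
Supernet: 128.27.0.0/18


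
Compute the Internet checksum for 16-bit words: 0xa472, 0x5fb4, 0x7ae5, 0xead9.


Sum all words (with carry folding):
+ 0xa472 = 0xa472
+ 0x5fb4 = 0x0427
+ 0x7ae5 = 0x7f0c
+ 0xead9 = 0x69e6
One's complement: ~0x69e6
Checksum = 0x9619


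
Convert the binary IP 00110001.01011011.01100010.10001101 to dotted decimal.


00110001 = 49
01011011 = 91
01100010 = 98
10001101 = 141
IP: 49.91.98.141


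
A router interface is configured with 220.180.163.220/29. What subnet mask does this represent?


/29 means 29 network bits, 3 host bits
Binary: 11111111111111111111111111111000
Mask: 255.255.255.248


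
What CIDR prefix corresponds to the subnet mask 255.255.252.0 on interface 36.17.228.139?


Binary: 11111111.11111111.11111100.00000000
Count leading 1s
Prefix: /22


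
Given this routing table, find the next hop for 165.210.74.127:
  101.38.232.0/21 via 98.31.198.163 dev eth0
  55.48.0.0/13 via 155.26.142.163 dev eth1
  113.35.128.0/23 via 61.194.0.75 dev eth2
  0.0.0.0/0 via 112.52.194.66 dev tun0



Longest prefix match for 165.210.74.127:
  /21 101.38.232.0: no
  /13 55.48.0.0: no
  /23 113.35.128.0: no
  /0 0.0.0.0: MATCH
Selected: next-hop 112.52.194.66 via tun0 (matched /0)


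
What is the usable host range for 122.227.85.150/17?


Network: 122.227.0.0
Broadcast: 122.227.127.255
First usable = network + 1
Last usable = broadcast - 1
Range: 122.227.0.1 to 122.227.127.254


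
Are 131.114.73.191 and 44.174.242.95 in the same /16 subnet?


Mask: 255.255.0.0
131.114.73.191 AND mask = 131.114.0.0
44.174.242.95 AND mask = 44.174.0.0
No, different subnets (131.114.0.0 vs 44.174.0.0)


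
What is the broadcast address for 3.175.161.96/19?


Network: 3.175.160.0/19
Host bits = 13
Set all host bits to 1:
Broadcast: 3.175.191.255


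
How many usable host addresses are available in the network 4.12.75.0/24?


Host bits = 32 - 24 = 8
Total addresses = 2^8 = 256
Usable = total - 2 (network and broadcast)
Usable hosts: 254


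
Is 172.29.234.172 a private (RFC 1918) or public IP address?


RFC 1918 private ranges:
  10.0.0.0/8 (10.0.0.0 - 10.255.255.255)
  172.16.0.0/12 (172.16.0.0 - 172.31.255.255)
  192.168.0.0/16 (192.168.0.0 - 192.168.255.255)
Private (in 172.16.0.0/12)


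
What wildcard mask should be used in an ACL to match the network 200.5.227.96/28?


Subnet mask: 255.255.255.240
Wildcard = 255.255.255.255 - subnet mask
255 - 255 = 0
255 - 255 = 0
255 - 255 = 0
255 - 240 = 15
Wildcard: 0.0.0.15


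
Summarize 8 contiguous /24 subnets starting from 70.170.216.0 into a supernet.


Original prefix: /24
Number of subnets: 8 = 2^3
New prefix = 24 - 3 = 21
Supernet: 70.170.216.0/21


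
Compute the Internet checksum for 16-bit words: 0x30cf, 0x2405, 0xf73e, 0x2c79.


Sum all words (with carry folding):
+ 0x30cf = 0x30cf
+ 0x2405 = 0x54d4
+ 0xf73e = 0x4c13
+ 0x2c79 = 0x788c
One's complement: ~0x788c
Checksum = 0x8773


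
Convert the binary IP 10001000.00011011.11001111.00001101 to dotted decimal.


10001000 = 136
00011011 = 27
11001111 = 207
00001101 = 13
IP: 136.27.207.13


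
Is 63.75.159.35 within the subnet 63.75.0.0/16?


Subnet network: 63.75.0.0
Test IP AND mask: 63.75.0.0
Yes, 63.75.159.35 is in 63.75.0.0/16


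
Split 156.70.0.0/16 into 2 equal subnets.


New prefix = 16 + 1 = 17
Each subnet has 32768 addresses
  156.70.0.0/17
  156.70.128.0/17
Subnets: 156.70.0.0/17, 156.70.128.0/17


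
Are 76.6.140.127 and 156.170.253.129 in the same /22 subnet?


Mask: 255.255.252.0
76.6.140.127 AND mask = 76.6.140.0
156.170.253.129 AND mask = 156.170.252.0
No, different subnets (76.6.140.0 vs 156.170.252.0)


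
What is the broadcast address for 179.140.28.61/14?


Network: 179.140.0.0/14
Host bits = 18
Set all host bits to 1:
Broadcast: 179.143.255.255


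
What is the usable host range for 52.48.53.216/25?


Network: 52.48.53.128
Broadcast: 52.48.53.255
First usable = network + 1
Last usable = broadcast - 1
Range: 52.48.53.129 to 52.48.53.254


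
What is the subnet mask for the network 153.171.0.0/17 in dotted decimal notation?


/17 means 17 network bits, 15 host bits
Binary: 11111111111111111000000000000000
Mask: 255.255.128.0


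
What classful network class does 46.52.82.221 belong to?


First octet: 46
Binary: 00101110
0xxxxxxx -> Class A (1-126)
Class A, default mask 255.0.0.0 (/8)


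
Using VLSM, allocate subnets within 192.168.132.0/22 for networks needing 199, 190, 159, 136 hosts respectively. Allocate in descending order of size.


199 hosts -> /24 (254 usable): 192.168.132.0/24
190 hosts -> /24 (254 usable): 192.168.133.0/24
159 hosts -> /24 (254 usable): 192.168.134.0/24
136 hosts -> /24 (254 usable): 192.168.135.0/24
Allocation: 192.168.132.0/24 (199 hosts, 254 usable); 192.168.133.0/24 (190 hosts, 254 usable); 192.168.134.0/24 (159 hosts, 254 usable); 192.168.135.0/24 (136 hosts, 254 usable)


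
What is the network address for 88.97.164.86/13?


IP:   01011000.01100001.10100100.01010110
Mask: 11111111.11111000.00000000.00000000
AND operation:
Net:  01011000.01100000.00000000.00000000
Network: 88.96.0.0/13


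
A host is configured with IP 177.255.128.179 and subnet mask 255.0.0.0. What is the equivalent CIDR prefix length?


Binary: 11111111.00000000.00000000.00000000
Count leading 1s
Prefix: /8


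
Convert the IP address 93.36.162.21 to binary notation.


93 = 01011101
36 = 00100100
162 = 10100010
21 = 00010101
Binary: 01011101.00100100.10100010.00010101


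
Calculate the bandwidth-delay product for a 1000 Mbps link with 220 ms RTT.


BDP = bandwidth * RTT
= 1000 Mbps * 220 ms
= 1000 * 1e6 * 220 / 1000 bits
= 220000000 bits
= 27500000 bytes
= 26855.4688 KB
BDP = 220000000 bits (27500000 bytes)


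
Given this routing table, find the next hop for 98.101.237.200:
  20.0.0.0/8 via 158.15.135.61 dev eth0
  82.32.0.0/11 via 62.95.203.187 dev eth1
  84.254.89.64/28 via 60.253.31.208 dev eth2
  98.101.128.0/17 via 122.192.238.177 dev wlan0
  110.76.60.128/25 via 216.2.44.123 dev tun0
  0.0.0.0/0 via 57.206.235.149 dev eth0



Longest prefix match for 98.101.237.200:
  /8 20.0.0.0: no
  /11 82.32.0.0: no
  /28 84.254.89.64: no
  /17 98.101.128.0: MATCH
  /25 110.76.60.128: no
  /0 0.0.0.0: MATCH
Selected: next-hop 122.192.238.177 via wlan0 (matched /17)


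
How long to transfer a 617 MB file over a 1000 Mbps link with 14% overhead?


Effective throughput = 1000 * (1 - 14/100) = 860 Mbps
File size in Mb = 617 * 8 = 4936 Mb
Time = 4936 / 860
Time = 5.7395 seconds


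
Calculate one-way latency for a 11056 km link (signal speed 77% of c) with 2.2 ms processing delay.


Speed = 0.77 * 3e5 km/s = 231000 km/s
Propagation delay = 11056 / 231000 = 0.0479 s = 47.8615 ms
Processing delay = 2.2 ms
Total one-way latency = 50.0615 ms


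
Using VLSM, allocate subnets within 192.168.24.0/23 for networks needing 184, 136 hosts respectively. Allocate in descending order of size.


184 hosts -> /24 (254 usable): 192.168.24.0/24
136 hosts -> /24 (254 usable): 192.168.25.0/24
Allocation: 192.168.24.0/24 (184 hosts, 254 usable); 192.168.25.0/24 (136 hosts, 254 usable)


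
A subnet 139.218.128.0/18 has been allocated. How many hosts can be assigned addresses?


Host bits = 32 - 18 = 14
Total addresses = 2^14 = 16384
Usable = total - 2 (network and broadcast)
Usable hosts: 16382


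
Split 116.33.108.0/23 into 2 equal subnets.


New prefix = 23 + 1 = 24
Each subnet has 256 addresses
  116.33.108.0/24
  116.33.109.0/24
Subnets: 116.33.108.0/24, 116.33.109.0/24


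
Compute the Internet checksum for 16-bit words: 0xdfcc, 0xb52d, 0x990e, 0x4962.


Sum all words (with carry folding):
+ 0xdfcc = 0xdfcc
+ 0xb52d = 0x94fa
+ 0x990e = 0x2e09
+ 0x4962 = 0x776b
One's complement: ~0x776b
Checksum = 0x8894


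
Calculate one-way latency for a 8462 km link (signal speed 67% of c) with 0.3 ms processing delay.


Speed = 0.67 * 3e5 km/s = 201000 km/s
Propagation delay = 8462 / 201000 = 0.0421 s = 42.0995 ms
Processing delay = 0.3 ms
Total one-way latency = 42.3995 ms


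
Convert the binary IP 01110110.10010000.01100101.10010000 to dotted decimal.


01110110 = 118
10010000 = 144
01100101 = 101
10010000 = 144
IP: 118.144.101.144


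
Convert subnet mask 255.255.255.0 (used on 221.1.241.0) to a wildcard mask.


Subnet mask: 255.255.255.0
Wildcard = 255.255.255.255 - subnet mask
255 - 255 = 0
255 - 255 = 0
255 - 255 = 0
255 - 0 = 255
Wildcard: 0.0.0.255


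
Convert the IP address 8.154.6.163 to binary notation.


8 = 00001000
154 = 10011010
6 = 00000110
163 = 10100011
Binary: 00001000.10011010.00000110.10100011


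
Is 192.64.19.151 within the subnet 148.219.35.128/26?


Subnet network: 148.219.35.128
Test IP AND mask: 192.64.19.128
No, 192.64.19.151 is not in 148.219.35.128/26


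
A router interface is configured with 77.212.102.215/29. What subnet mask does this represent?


/29 means 29 network bits, 3 host bits
Binary: 11111111111111111111111111111000
Mask: 255.255.255.248


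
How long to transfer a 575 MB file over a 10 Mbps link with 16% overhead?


Effective throughput = 10 * (1 - 16/100) = 8.4 Mbps
File size in Mb = 575 * 8 = 4600 Mb
Time = 4600 / 8.4
Time = 547.619 seconds


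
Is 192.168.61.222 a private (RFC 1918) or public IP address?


RFC 1918 private ranges:
  10.0.0.0/8 (10.0.0.0 - 10.255.255.255)
  172.16.0.0/12 (172.16.0.0 - 172.31.255.255)
  192.168.0.0/16 (192.168.0.0 - 192.168.255.255)
Private (in 192.168.0.0/16)


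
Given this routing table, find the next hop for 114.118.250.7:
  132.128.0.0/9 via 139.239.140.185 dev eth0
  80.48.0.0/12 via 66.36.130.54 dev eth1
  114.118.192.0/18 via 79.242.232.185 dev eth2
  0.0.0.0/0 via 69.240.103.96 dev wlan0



Longest prefix match for 114.118.250.7:
  /9 132.128.0.0: no
  /12 80.48.0.0: no
  /18 114.118.192.0: MATCH
  /0 0.0.0.0: MATCH
Selected: next-hop 79.242.232.185 via eth2 (matched /18)


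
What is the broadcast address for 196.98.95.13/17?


Network: 196.98.0.0/17
Host bits = 15
Set all host bits to 1:
Broadcast: 196.98.127.255


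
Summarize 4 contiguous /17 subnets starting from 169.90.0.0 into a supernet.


Original prefix: /17
Number of subnets: 4 = 2^2
New prefix = 17 - 2 = 15
Supernet: 169.90.0.0/15


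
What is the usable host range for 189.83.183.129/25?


Network: 189.83.183.128
Broadcast: 189.83.183.255
First usable = network + 1
Last usable = broadcast - 1
Range: 189.83.183.129 to 189.83.183.254


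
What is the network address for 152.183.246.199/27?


IP:   10011000.10110111.11110110.11000111
Mask: 11111111.11111111.11111111.11100000
AND operation:
Net:  10011000.10110111.11110110.11000000
Network: 152.183.246.192/27


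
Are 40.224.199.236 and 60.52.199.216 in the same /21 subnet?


Mask: 255.255.248.0
40.224.199.236 AND mask = 40.224.192.0
60.52.199.216 AND mask = 60.52.192.0
No, different subnets (40.224.192.0 vs 60.52.192.0)


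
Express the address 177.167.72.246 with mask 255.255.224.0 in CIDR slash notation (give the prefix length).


Binary: 11111111.11111111.11100000.00000000
Count leading 1s
Prefix: /19


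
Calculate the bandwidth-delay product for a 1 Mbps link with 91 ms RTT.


BDP = bandwidth * RTT
= 1 Mbps * 91 ms
= 1 * 1e6 * 91 / 1000 bits
= 91000 bits
= 11375 bytes
= 11.1084 KB
BDP = 91000 bits (11375 bytes)


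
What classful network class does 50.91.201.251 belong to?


First octet: 50
Binary: 00110010
0xxxxxxx -> Class A (1-126)
Class A, default mask 255.0.0.0 (/8)


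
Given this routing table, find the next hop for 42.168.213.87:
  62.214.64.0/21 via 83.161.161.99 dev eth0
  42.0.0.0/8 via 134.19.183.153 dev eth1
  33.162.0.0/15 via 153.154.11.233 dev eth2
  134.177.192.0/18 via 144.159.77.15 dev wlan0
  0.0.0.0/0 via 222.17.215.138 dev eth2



Longest prefix match for 42.168.213.87:
  /21 62.214.64.0: no
  /8 42.0.0.0: MATCH
  /15 33.162.0.0: no
  /18 134.177.192.0: no
  /0 0.0.0.0: MATCH
Selected: next-hop 134.19.183.153 via eth1 (matched /8)


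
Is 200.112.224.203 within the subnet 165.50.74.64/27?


Subnet network: 165.50.74.64
Test IP AND mask: 200.112.224.192
No, 200.112.224.203 is not in 165.50.74.64/27


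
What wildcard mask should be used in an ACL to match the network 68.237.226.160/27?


Subnet mask: 255.255.255.224
Wildcard = 255.255.255.255 - subnet mask
255 - 255 = 0
255 - 255 = 0
255 - 255 = 0
255 - 224 = 31
Wildcard: 0.0.0.31


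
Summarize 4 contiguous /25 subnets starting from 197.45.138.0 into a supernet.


Original prefix: /25
Number of subnets: 4 = 2^2
New prefix = 25 - 2 = 23
Supernet: 197.45.138.0/23


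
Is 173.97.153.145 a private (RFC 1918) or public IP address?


RFC 1918 private ranges:
  10.0.0.0/8 (10.0.0.0 - 10.255.255.255)
  172.16.0.0/12 (172.16.0.0 - 172.31.255.255)
  192.168.0.0/16 (192.168.0.0 - 192.168.255.255)
Public (not in any RFC 1918 range)


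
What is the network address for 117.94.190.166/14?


IP:   01110101.01011110.10111110.10100110
Mask: 11111111.11111100.00000000.00000000
AND operation:
Net:  01110101.01011100.00000000.00000000
Network: 117.92.0.0/14


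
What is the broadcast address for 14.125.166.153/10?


Network: 14.64.0.0/10
Host bits = 22
Set all host bits to 1:
Broadcast: 14.127.255.255


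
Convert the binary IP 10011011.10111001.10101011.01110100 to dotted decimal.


10011011 = 155
10111001 = 185
10101011 = 171
01110100 = 116
IP: 155.185.171.116


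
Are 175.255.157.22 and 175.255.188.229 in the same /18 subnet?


Mask: 255.255.192.0
175.255.157.22 AND mask = 175.255.128.0
175.255.188.229 AND mask = 175.255.128.0
Yes, same subnet (175.255.128.0)


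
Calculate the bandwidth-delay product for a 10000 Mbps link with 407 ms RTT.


BDP = bandwidth * RTT
= 10000 Mbps * 407 ms
= 10000 * 1e6 * 407 / 1000 bits
= 4070000000 bits
= 508750000 bytes
= 496826.1719 KB
BDP = 4070000000 bits (508750000 bytes)


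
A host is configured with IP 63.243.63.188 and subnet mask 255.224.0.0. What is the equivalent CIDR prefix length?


Binary: 11111111.11100000.00000000.00000000
Count leading 1s
Prefix: /11


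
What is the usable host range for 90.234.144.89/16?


Network: 90.234.0.0
Broadcast: 90.234.255.255
First usable = network + 1
Last usable = broadcast - 1
Range: 90.234.0.1 to 90.234.255.254


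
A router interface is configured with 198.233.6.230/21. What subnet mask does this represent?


/21 means 21 network bits, 11 host bits
Binary: 11111111111111111111100000000000
Mask: 255.255.248.0


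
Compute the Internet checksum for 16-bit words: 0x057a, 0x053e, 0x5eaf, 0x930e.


Sum all words (with carry folding):
+ 0x057a = 0x057a
+ 0x053e = 0x0ab8
+ 0x5eaf = 0x6967
+ 0x930e = 0xfc75
One's complement: ~0xfc75
Checksum = 0x038a


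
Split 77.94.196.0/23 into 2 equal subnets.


New prefix = 23 + 1 = 24
Each subnet has 256 addresses
  77.94.196.0/24
  77.94.197.0/24
Subnets: 77.94.196.0/24, 77.94.197.0/24


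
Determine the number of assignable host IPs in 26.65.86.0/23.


Host bits = 32 - 23 = 9
Total addresses = 2^9 = 512
Usable = total - 2 (network and broadcast)
Usable hosts: 510


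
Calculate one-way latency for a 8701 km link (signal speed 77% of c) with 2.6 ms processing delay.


Speed = 0.77 * 3e5 km/s = 231000 km/s
Propagation delay = 8701 / 231000 = 0.0377 s = 37.6667 ms
Processing delay = 2.6 ms
Total one-way latency = 40.2667 ms


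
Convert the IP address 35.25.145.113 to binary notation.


35 = 00100011
25 = 00011001
145 = 10010001
113 = 01110001
Binary: 00100011.00011001.10010001.01110001


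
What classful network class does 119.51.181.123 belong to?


First octet: 119
Binary: 01110111
0xxxxxxx -> Class A (1-126)
Class A, default mask 255.0.0.0 (/8)


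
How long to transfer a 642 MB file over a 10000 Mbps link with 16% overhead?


Effective throughput = 10000 * (1 - 16/100) = 8400 Mbps
File size in Mb = 642 * 8 = 5136 Mb
Time = 5136 / 8400
Time = 0.6114 seconds


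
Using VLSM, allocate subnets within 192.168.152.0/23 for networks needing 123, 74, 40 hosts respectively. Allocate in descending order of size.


123 hosts -> /25 (126 usable): 192.168.152.0/25
74 hosts -> /25 (126 usable): 192.168.152.128/25
40 hosts -> /26 (62 usable): 192.168.153.0/26
Allocation: 192.168.152.0/25 (123 hosts, 126 usable); 192.168.152.128/25 (74 hosts, 126 usable); 192.168.153.0/26 (40 hosts, 62 usable)


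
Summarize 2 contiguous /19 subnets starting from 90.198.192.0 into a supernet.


Original prefix: /19
Number of subnets: 2 = 2^1
New prefix = 19 - 1 = 18
Supernet: 90.198.192.0/18


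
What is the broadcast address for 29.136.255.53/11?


Network: 29.128.0.0/11
Host bits = 21
Set all host bits to 1:
Broadcast: 29.159.255.255


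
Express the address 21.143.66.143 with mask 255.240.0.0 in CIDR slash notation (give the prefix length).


Binary: 11111111.11110000.00000000.00000000
Count leading 1s
Prefix: /12


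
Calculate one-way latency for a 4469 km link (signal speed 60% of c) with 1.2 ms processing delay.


Speed = 0.6 * 3e5 km/s = 180000 km/s
Propagation delay = 4469 / 180000 = 0.0248 s = 24.8278 ms
Processing delay = 1.2 ms
Total one-way latency = 26.0278 ms


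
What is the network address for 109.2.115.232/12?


IP:   01101101.00000010.01110011.11101000
Mask: 11111111.11110000.00000000.00000000
AND operation:
Net:  01101101.00000000.00000000.00000000
Network: 109.0.0.0/12


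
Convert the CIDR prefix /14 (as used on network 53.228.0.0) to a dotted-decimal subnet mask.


/14 means 14 network bits, 18 host bits
Binary: 11111111111111000000000000000000
Mask: 255.252.0.0


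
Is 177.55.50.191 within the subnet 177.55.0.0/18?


Subnet network: 177.55.0.0
Test IP AND mask: 177.55.0.0
Yes, 177.55.50.191 is in 177.55.0.0/18
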